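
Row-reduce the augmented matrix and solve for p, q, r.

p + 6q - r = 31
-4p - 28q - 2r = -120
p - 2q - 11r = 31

(-3, 5, -4)

Forward elimination on [A|b]:
R2 <- R2 - (-4)*R1:  [  0  -4  -6   4 ]
R3 <- R3 - (1)*R1:  [   0   -8  -10    0 ]
R3 <- R3 - (2)*R2:  [  0   0   2  -8 ]
Row echelon form:
[ 1   6  -1  |  31 ]
[ 0  -4  -6  |   4 ]
[ 0   0   2  |  -8 ]
Back-substitution:
r = (-8) / 2 = -4
q = (4 - (-6)*(-4)) / -4 = 5
p = (31 - (6)*(5) - (-1)*(-4)) / 1 = -3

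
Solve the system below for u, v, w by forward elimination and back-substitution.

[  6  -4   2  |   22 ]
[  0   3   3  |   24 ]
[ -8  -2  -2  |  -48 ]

(4, 3, 5)

Forward elimination on [A|b]:
R3 <- R3 - (-4/3)*R1:  [     0  -22/3    2/3  -56/3 ]
R3 <- R3 - (-22/9)*R2:  [  0   0   8  40 ]
Row echelon form:
[ 6  -4  2  |  22 ]
[ 0   3  3  |  24 ]
[ 0   0  8  |  40 ]
Back-substitution:
w = (40) / 8 = 5
v = (24 - (3)*(5)) / 3 = 3
u = (22 - (-4)*(3) - (2)*(5)) / 6 = 4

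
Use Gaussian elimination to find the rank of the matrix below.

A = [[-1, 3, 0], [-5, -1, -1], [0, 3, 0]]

rank(A) = 3

Row reduction:
R2 <- R2 - (5)*R1:  [   0  -16   -1 ]
R3 <- R3 - (-3/16)*R2:  [     0      0  -3/16 ]
Row echelon form:
[ -1    3      0 ]
[  0  -16     -1 ]
[  0    0  -3/16 ]
Nonzero rows / pivot columns: 3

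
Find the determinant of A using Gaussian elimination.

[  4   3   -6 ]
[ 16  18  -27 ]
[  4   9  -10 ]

det(A) = -24

Forward elimination:
R2 <- R2 - (4)*R1:  [  0   6  -3 ]
R3 <- R3 - (1)*R1:  [  0   6  -4 ]
R3 <- R3 - (1)*R2:  [  0   0  -1 ]
Upper-triangular form:
[ 4  3  -6 ]
[ 0  6  -3 ]
[ 0  0  -1 ]
det(A) = (-1)^0 * (4) * (6) * (-1) = -24  (0 row swaps -> sign +1)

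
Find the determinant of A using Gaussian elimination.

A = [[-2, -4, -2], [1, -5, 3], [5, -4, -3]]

Forward elimination:
R2 <- R2 - (-1/2)*R1:  [  0  -7   2 ]
R3 <- R3 - (-5/2)*R1:  [   0  -14   -8 ]
R3 <- R3 - (2)*R2:  [   0    0  -12 ]
Upper-triangular form:
[ -2  -4   -2 ]
[  0  -7    2 ]
[  0   0  -12 ]
det(A) = (-1)^0 * (-2) * (-7) * (-12) = -168  (0 row swaps -> sign +1)

det(A) = -168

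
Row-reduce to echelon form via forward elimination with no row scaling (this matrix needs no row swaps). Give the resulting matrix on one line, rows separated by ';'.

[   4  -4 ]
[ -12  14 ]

REF = [4 -4; 0 2]

Forward elimination:
R2 <- R2 - (-3)*R1:  [ 0  2 ]
Row echelon form:
[ 4  -4 ]
[ 0   2 ]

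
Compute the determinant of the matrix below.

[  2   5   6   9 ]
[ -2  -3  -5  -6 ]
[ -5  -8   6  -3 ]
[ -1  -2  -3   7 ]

det(A) = 819

Forward elimination:
R2 <- R2 - (-1)*R1:  [ 0  2  1  3 ]
R3 <- R3 - (-5/2)*R1:  [    0   9/2    21  39/2 ]
R4 <- R4 - (-1/2)*R1:  [    0   1/2     0  23/2 ]
R3 <- R3 - (9/4)*R2:  [    0     0  75/4  51/4 ]
R4 <- R4 - (1/4)*R2:  [    0     0  -1/4  43/4 ]
R4 <- R4 - (-1/75)*R3:  [      0       0       0  273/25 ]
Upper-triangular form:
[ 2  5     6       9 ]
[ 0  2     1       3 ]
[ 0  0  75/4    51/4 ]
[ 0  0     0  273/25 ]
det(A) = (-1)^0 * (2) * (2) * (75/4) * (273/25) = 819  (0 row swaps -> sign +1)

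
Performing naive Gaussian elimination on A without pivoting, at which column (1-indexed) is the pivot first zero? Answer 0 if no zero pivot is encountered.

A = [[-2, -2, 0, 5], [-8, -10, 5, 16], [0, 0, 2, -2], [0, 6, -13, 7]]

first zero-pivot column = 0

Naive forward elimination:
R2 <- R2 - (4)*R1:  [  0  -2   5  -4 ]
R4 <- R4 - (-3)*R2:  [  0   0   2  -5 ]
R4 <- R4 - (1)*R3:  [  0   0   0  -3 ]
All pivots nonzero; naive elimination completes without hitting a zero pivot.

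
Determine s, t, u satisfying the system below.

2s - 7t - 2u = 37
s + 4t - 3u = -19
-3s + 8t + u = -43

(1, -5, 0)

Forward elimination on [A|b]:
R2 <- R2 - (1/2)*R1:  [     0   15/2     -2  -75/2 ]
R3 <- R3 - (-3/2)*R1:  [    0  -5/2    -2  25/2 ]
R3 <- R3 - (-1/3)*R2:  [    0     0  -8/3     0 ]
Row echelon form:
[ 2    -7    -2  |     37 ]
[ 0  15/2    -2  |  -75/2 ]
[ 0     0  -8/3  |      0 ]
Back-substitution:
u = (0) / (-8/3) = 0
t = (-75/2 - (-2)*(0)) / (15/2) = -5
s = (37 - (-7)*(-5) - (-2)*(0)) / 2 = 1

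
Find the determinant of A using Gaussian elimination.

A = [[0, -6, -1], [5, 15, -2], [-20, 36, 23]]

det(A) = -30

Forward elimination:
R1 <-> R2   (pivot in column 1 was zero)
[   5  15  -2 ]
[   0  -6  -1 ]
[ -20  36  23 ]
R3 <- R3 - (-4)*R1:  [  0  96  15 ]
R3 <- R3 - (-16)*R2:  [  0   0  -1 ]
Upper-triangular form:
[ 5  15  -2 ]
[ 0  -6  -1 ]
[ 0   0  -1 ]
det(A) = (-1)^1 * (5) * (-6) * (-1) = -30  (1 row swap -> sign -1)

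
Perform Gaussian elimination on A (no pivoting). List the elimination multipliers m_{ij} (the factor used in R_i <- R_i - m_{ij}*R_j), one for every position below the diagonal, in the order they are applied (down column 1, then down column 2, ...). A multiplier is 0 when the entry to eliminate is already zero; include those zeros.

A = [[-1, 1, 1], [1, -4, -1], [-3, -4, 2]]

Forward elimination:
R2 <- R2 - (-1)*R1:  [  0  -3   0 ]
R3 <- R3 - (3)*R1:  [  0  -7  -1 ]
R3 <- R3 - (7/3)*R2:  [  0   0  -1 ]
Multipliers (in order of application): m_{21} = -1, m_{31} = 3, m_{32} = 7/3

multipliers: -1, 3, 7/3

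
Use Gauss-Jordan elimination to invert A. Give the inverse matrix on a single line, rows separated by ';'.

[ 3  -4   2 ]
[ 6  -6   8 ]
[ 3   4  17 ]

inverse = [67/3 -38/3 10/3; 13 -15/2 2; -7 4 -1]

Gauss-Jordan on [A | I]:
R1 <- (1/3)*R1:  [    1  -4/3   2/3  |   1/3     0     0 ]
R2 <- R2 - (6)*R1:  [  0   2   4  |  -2   1   0 ]
R3 <- R3 - (3)*R1:  [  0   8  15  |  -1   0   1 ]
R2 <- (1/2)*R2:  [   0    1    2  |   -1  1/2    0 ]
R1 <- R1 - (-4/3)*R2:  [    1     0  10/3  |    -1   2/3     0 ]
R3 <- R3 - (8)*R2:  [  0   0  -1  |   7  -4   1 ]
R3 <- (1/-1)*R3:  [  0   0   1  |  -7   4  -1 ]
R1 <- R1 - (10/3)*R3:  [     1      0      0  |   67/3  -38/3   10/3 ]
R2 <- R2 - (2)*R3:  [     0      1      0  |     13  -15/2      2 ]
Right block of [I | A^{-1}] is the inverse:
[ 67/3  -38/3  10/3 ]
[   13  -15/2     2 ]
[   -7      4    -1 ]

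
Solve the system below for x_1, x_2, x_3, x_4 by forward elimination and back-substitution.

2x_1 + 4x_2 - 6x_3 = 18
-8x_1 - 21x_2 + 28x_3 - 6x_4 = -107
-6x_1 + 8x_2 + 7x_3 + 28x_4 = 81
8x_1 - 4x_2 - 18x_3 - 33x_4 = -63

(0, -3, -5, 5)

Forward elimination on [A|b]:
R2 <- R2 - (-4)*R1:  [   0   -5    4   -6  -35 ]
R3 <- R3 - (-3)*R1:  [   0   20  -11   28  135 ]
R4 <- R4 - (4)*R1:  [    0   -20     6   -33  -135 ]
R3 <- R3 - (-4)*R2:  [  0   0   5   4  -5 ]
R4 <- R4 - (4)*R2:  [   0    0  -10   -9    5 ]
R4 <- R4 - (-2)*R3:  [  0   0   0  -1  -5 ]
Row echelon form:
[ 2   4  -6   0  |   18 ]
[ 0  -5   4  -6  |  -35 ]
[ 0   0   5   4  |   -5 ]
[ 0   0   0  -1  |   -5 ]
Back-substitution:
x_4 = (-5) / -1 = 5
x_3 = (-5 - (4)*(5)) / 5 = -5
x_2 = (-35 - (4)*(-5) - (-6)*(5)) / -5 = -3
x_1 = (18 - (4)*(-3) - (-6)*(-5)) / 2 = 0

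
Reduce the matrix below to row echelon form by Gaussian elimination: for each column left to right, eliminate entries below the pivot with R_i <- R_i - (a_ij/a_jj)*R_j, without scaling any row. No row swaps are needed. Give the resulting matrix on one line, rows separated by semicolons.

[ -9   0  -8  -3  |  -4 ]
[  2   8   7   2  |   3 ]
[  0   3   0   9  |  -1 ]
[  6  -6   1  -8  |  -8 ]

REF = [-9 0 -8 -3 -4; 0 8 47/9 4/3 19/9; 0 0 -47/24 17/2 -43/24; 0 0 0 -508/47 -409/47]

Forward elimination:
R2 <- R2 - (-2/9)*R1:  [    0     8  47/9   4/3  19/9 ]
R4 <- R4 - (-2/3)*R1:  [     0     -6  -13/3    -10  -32/3 ]
R3 <- R3 - (3/8)*R2:  [      0       0  -47/24    17/2  -43/24 ]
R4 <- R4 - (-3/4)*R2:  [       0        0    -5/12       -9  -109/12 ]
R4 <- R4 - (10/47)*R3:  [       0        0        0  -508/47  -409/47 ]
Row echelon form:
[ -9  0      -8       -3  |       -4 ]
[  0  8    47/9      4/3  |     19/9 ]
[  0  0  -47/24     17/2  |   -43/24 ]
[  0  0       0  -508/47  |  -409/47 ]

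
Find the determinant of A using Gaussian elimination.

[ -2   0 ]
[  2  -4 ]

Forward elimination:
R2 <- R2 - (-1)*R1:  [  0  -4 ]
Upper-triangular form:
[ -2   0 ]
[  0  -4 ]
det(A) = (-1)^0 * (-2) * (-4) = 8  (0 row swaps -> sign +1)

det(A) = 8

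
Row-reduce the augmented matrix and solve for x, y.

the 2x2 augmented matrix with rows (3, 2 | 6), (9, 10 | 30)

(0, 3)

Forward elimination on [A|b]:
R2 <- R2 - (3)*R1:  [  0   4  12 ]
Row echelon form:
[ 3  2  |   6 ]
[ 0  4  |  12 ]
Back-substitution:
y = (12) / 4 = 3
x = (6 - (2)*(3)) / 3 = 0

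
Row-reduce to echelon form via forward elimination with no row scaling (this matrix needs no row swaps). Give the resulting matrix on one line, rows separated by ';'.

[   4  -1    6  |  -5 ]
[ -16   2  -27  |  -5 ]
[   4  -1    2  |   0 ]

Forward elimination:
R2 <- R2 - (-4)*R1:  [   0   -2   -3  -25 ]
R3 <- R3 - (1)*R1:  [  0   0  -4   5 ]
Row echelon form:
[ 4  -1   6  |   -5 ]
[ 0  -2  -3  |  -25 ]
[ 0   0  -4  |    5 ]

REF = [4 -1 6 -5; 0 -2 -3 -25; 0 0 -4 5]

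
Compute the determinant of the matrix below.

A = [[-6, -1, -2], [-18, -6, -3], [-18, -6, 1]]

Forward elimination:
R2 <- R2 - (3)*R1:  [  0  -3   3 ]
R3 <- R3 - (3)*R1:  [  0  -3   7 ]
R3 <- R3 - (1)*R2:  [ 0  0  4 ]
Upper-triangular form:
[ -6  -1  -2 ]
[  0  -3   3 ]
[  0   0   4 ]
det(A) = (-1)^0 * (-6) * (-3) * (4) = 72  (0 row swaps -> sign +1)

det(A) = 72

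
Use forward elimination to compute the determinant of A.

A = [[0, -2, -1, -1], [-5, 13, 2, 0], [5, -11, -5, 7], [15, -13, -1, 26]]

det(A) = 40

Forward elimination:
R1 <-> R2   (pivot in column 1 was zero)
[ -5   13   2   0 ]
[  0   -2  -1  -1 ]
[  5  -11  -5   7 ]
[ 15  -13  -1  26 ]
R3 <- R3 - (-1)*R1:  [  0   2  -3   7 ]
R4 <- R4 - (-3)*R1:  [  0  26   5  26 ]
R3 <- R3 - (-1)*R2:  [  0   0  -4   6 ]
R4 <- R4 - (-13)*R2:  [  0   0  -8  13 ]
R4 <- R4 - (2)*R3:  [ 0  0  0  1 ]
Upper-triangular form:
[ -5  13   2   0 ]
[  0  -2  -1  -1 ]
[  0   0  -4   6 ]
[  0   0   0   1 ]
det(A) = (-1)^1 * (-5) * (-2) * (-4) * (1) = 40  (1 row swap -> sign -1)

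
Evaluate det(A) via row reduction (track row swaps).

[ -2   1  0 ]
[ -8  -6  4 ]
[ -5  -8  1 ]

det(A) = -64

Forward elimination:
R2 <- R2 - (4)*R1:  [   0  -10    4 ]
R3 <- R3 - (5/2)*R1:  [     0  -21/2      1 ]
R3 <- R3 - (21/20)*R2:  [     0      0  -16/5 ]
Upper-triangular form:
[ -2    1      0 ]
[  0  -10      4 ]
[  0    0  -16/5 ]
det(A) = (-1)^0 * (-2) * (-10) * (-16/5) = -64  (0 row swaps -> sign +1)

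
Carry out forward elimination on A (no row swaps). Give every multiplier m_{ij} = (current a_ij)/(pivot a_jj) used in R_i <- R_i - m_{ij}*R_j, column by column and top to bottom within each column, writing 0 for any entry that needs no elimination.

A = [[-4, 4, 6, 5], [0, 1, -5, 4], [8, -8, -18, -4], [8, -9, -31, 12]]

Forward elimination:
R2: entry in column 1 is already 0 -> m_{21} = 0 (no row operation needed)
R3 <- R3 - (-2)*R1:  [  0   0  -6   6 ]
R4 <- R4 - (-2)*R1:  [   0   -1  -19   22 ]
R3: entry in column 2 is already 0 -> m_{32} = 0 (no row operation needed)
R4 <- R4 - (-1)*R2:  [   0    0  -24   26 ]
R4 <- R4 - (4)*R3:  [ 0  0  0  2 ]
Multipliers (in order of application): m_{21} = 0, m_{31} = -2, m_{41} = -2, m_{32} = 0, m_{42} = -1, m_{43} = 4

multipliers: 0, -2, -2, 0, -1, 4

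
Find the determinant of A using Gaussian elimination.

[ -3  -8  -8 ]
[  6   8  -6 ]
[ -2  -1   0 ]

det(A) = -158

Forward elimination:
R2 <- R2 - (-2)*R1:  [   0   -8  -22 ]
R3 <- R3 - (2/3)*R1:  [    0  13/3  16/3 ]
R3 <- R3 - (-13/24)*R2:  [      0       0  -79/12 ]
Upper-triangular form:
[ -3  -8      -8 ]
[  0  -8     -22 ]
[  0   0  -79/12 ]
det(A) = (-1)^0 * (-3) * (-8) * (-79/12) = -158  (0 row swaps -> sign +1)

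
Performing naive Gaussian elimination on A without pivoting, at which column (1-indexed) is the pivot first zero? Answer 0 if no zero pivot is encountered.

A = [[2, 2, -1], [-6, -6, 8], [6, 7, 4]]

first zero-pivot column = 2

Naive forward elimination:
R2 <- R2 - (-3)*R1:  [ 0  0  5 ]
R3 <- R3 - (3)*R1:  [ 0  1  7 ]
Matrix at this point:
[ 2  2  -1 ]
[ 0  0   5 ]
[ 0  1   7 ]
Pivot entry (2,2) is zero but row 3 has 1 in column 2 -> naive elimination stops; a row interchange (e.g. R2 <-> R3) would be required here.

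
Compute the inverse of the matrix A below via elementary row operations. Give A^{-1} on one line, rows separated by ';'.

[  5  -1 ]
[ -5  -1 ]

Gauss-Jordan on [A | I]:
R1 <- (1/5)*R1:  [    1  -1/5  |   1/5     0 ]
R2 <- R2 - (-5)*R1:  [  0  -2  |   1   1 ]
R2 <- (1/-2)*R2:  [    0     1  |  -1/2  -1/2 ]
R1 <- R1 - (-1/5)*R2:  [     1      0  |   1/10  -1/10 ]
Right block of [I | A^{-1}] is the inverse:
[ 1/10  -1/10 ]
[ -1/2   -1/2 ]

inverse = [1/10 -1/10; -1/2 -1/2]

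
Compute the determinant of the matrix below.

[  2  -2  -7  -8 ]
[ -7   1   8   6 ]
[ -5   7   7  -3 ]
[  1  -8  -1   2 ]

Forward elimination:
R2 <- R2 - (-7/2)*R1:  [     0     -6  -33/2    -22 ]
R3 <- R3 - (-5/2)*R1:  [     0      2  -21/2    -23 ]
R4 <- R4 - (1/2)*R1:  [   0   -7  5/2    6 ]
R3 <- R3 - (-1/3)*R2:  [     0      0    -16  -91/3 ]
R4 <- R4 - (7/6)*R2:  [    0     0  87/4  95/3 ]
R4 <- R4 - (-87/64)*R3:  [         0          0          0  -1837/192 ]
Upper-triangular form:
[ 2  -2     -7         -8 ]
[ 0  -6  -33/2        -22 ]
[ 0   0    -16      -91/3 ]
[ 0   0      0  -1837/192 ]
det(A) = (-1)^0 * (2) * (-6) * (-16) * (-1837/192) = -1837  (0 row swaps -> sign +1)

det(A) = -1837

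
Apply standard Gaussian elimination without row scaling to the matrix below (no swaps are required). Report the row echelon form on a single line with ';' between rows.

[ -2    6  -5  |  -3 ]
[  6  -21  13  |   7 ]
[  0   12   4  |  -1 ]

REF = [-2 6 -5 -3; 0 -3 -2 -2; 0 0 -4 -9]

Forward elimination:
R2 <- R2 - (-3)*R1:  [  0  -3  -2  -2 ]
R3 <- R3 - (-4)*R2:  [  0   0  -4  -9 ]
Row echelon form:
[ -2   6  -5  |  -3 ]
[  0  -3  -2  |  -2 ]
[  0   0  -4  |  -9 ]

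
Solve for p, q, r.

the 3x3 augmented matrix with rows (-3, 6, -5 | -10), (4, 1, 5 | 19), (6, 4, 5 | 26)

Forward elimination on [A|b]:
R2 <- R2 - (-4/3)*R1:  [    0     9  -5/3  17/3 ]
R3 <- R3 - (-2)*R1:  [  0  16  -5   6 ]
R3 <- R3 - (16/9)*R2:  [       0        0   -55/27  -110/27 ]
Row echelon form:
[ -3  6      -5  |      -10 ]
[  0  9    -5/3  |     17/3 ]
[  0  0  -55/27  |  -110/27 ]
Back-substitution:
r = (-110/27) / (-55/27) = 2
q = (17/3 - (-5/3)*(2)) / 9 = 1
p = (-10 - (6)*(1) - (-5)*(2)) / -3 = 2

(2, 1, 2)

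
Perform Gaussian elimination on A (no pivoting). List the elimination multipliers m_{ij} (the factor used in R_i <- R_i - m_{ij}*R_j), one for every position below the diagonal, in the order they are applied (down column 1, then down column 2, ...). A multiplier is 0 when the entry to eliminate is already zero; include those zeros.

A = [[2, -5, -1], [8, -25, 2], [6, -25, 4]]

Forward elimination:
R2 <- R2 - (4)*R1:  [  0  -5   6 ]
R3 <- R3 - (3)*R1:  [   0  -10    7 ]
R3 <- R3 - (2)*R2:  [  0   0  -5 ]
Multipliers (in order of application): m_{21} = 4, m_{31} = 3, m_{32} = 2

multipliers: 4, 3, 2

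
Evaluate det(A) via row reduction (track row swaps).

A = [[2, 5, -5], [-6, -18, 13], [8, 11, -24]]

Forward elimination:
R2 <- R2 - (-3)*R1:  [  0  -3  -2 ]
R3 <- R3 - (4)*R1:  [  0  -9  -4 ]
R3 <- R3 - (3)*R2:  [ 0  0  2 ]
Upper-triangular form:
[ 2   5  -5 ]
[ 0  -3  -2 ]
[ 0   0   2 ]
det(A) = (-1)^0 * (2) * (-3) * (2) = -12  (0 row swaps -> sign +1)

det(A) = -12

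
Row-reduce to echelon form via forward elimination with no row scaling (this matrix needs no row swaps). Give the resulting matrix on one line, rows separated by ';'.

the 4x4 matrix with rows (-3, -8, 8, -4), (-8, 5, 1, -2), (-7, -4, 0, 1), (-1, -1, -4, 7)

REF = [-3 -8 8 -4; 0 79/3 -61/3 26/3; 0 0 -580/79 435/79; 0 0 0 15/4]

Forward elimination:
R2 <- R2 - (8/3)*R1:  [     0   79/3  -61/3   26/3 ]
R3 <- R3 - (7/3)*R1:  [     0   44/3  -56/3   31/3 ]
R4 <- R4 - (1/3)*R1:  [     0    5/3  -20/3   25/3 ]
R3 <- R3 - (44/79)*R2:  [       0        0  -580/79   435/79 ]
R4 <- R4 - (5/79)*R2:  [       0        0  -425/79   615/79 ]
R4 <- R4 - (85/116)*R3:  [    0     0     0  15/4 ]
Row echelon form:
[ -3    -8        8      -4 ]
[  0  79/3    -61/3    26/3 ]
[  0     0  -580/79  435/79 ]
[  0     0        0    15/4 ]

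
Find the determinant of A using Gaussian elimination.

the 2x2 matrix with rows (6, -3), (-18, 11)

det(A) = 12

Forward elimination:
R2 <- R2 - (-3)*R1:  [ 0  2 ]
Upper-triangular form:
[ 6  -3 ]
[ 0   2 ]
det(A) = (-1)^0 * (6) * (2) = 12  (0 row swaps -> sign +1)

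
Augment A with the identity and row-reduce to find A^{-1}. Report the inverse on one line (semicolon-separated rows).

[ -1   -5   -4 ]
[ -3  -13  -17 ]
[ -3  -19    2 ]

inverse = [349/8 -43/4 -33/8; -57/8 7/4 5/8; -9/4 1/2 1/4]

Gauss-Jordan on [A | I]:
R1 <- (1/-1)*R1:  [  1   5   4  |  -1   0   0 ]
R2 <- R2 - (-3)*R1:  [  0   2  -5  |  -3   1   0 ]
R3 <- R3 - (-3)*R1:  [  0  -4  14  |  -3   0   1 ]
R2 <- (1/2)*R2:  [    0     1  -5/2  |  -3/2   1/2     0 ]
R1 <- R1 - (5)*R2:  [    1     0  33/2  |  13/2  -5/2     0 ]
R3 <- R3 - (-4)*R2:  [  0   0   4  |  -9   2   1 ]
R3 <- (1/4)*R3:  [    0     0     1  |  -9/4   1/2   1/4 ]
R1 <- R1 - (33/2)*R3:  [     1      0      0  |  349/8  -43/4  -33/8 ]
R2 <- R2 - (-5/2)*R3:  [     0      1      0  |  -57/8    7/4    5/8 ]
Right block of [I | A^{-1}] is the inverse:
[ 349/8  -43/4  -33/8 ]
[ -57/8    7/4    5/8 ]
[  -9/4    1/2    1/4 ]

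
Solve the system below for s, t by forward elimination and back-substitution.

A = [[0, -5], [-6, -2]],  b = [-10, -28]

Forward elimination on [A|b]:
R1 <-> R2   (pivot in column 1 was zero)
[ -6  -2  -28 ]
[  0  -5  -10 ]
Row echelon form:
[ -6  -2  |  -28 ]
[  0  -5  |  -10 ]
Back-substitution:
t = (-10) / -5 = 2
s = (-28 - (-2)*(2)) / -6 = 4

(4, 2)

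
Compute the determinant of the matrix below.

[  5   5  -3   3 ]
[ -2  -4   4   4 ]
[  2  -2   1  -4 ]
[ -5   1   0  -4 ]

Forward elimination:
R2 <- R2 - (-2/5)*R1:  [    0    -2  14/5  26/5 ]
R3 <- R3 - (2/5)*R1:  [     0     -4   11/5  -26/5 ]
R4 <- R4 - (-1)*R1:  [  0   6  -3  -1 ]
R3 <- R3 - (2)*R2:  [     0      0  -17/5  -78/5 ]
R4 <- R4 - (-3)*R2:  [    0     0  27/5  73/5 ]
R4 <- R4 - (-27/17)*R3:  [       0        0        0  -173/17 ]
Upper-triangular form:
[ 5   5     -3        3 ]
[ 0  -2   14/5     26/5 ]
[ 0   0  -17/5    -78/5 ]
[ 0   0      0  -173/17 ]
det(A) = (-1)^0 * (5) * (-2) * (-17/5) * (-173/17) = -346  (0 row swaps -> sign +1)

det(A) = -346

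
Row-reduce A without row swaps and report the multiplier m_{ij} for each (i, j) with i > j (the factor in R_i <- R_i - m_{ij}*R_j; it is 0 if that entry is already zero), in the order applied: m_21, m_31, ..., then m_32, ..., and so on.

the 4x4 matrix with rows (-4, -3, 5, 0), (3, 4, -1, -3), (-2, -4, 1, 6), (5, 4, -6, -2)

multipliers: -3/4, 1/2, -5/4, -10/7, 1/7, -1/17

Forward elimination:
R2 <- R2 - (-3/4)*R1:  [    0   7/4  11/4    -3 ]
R3 <- R3 - (1/2)*R1:  [    0  -5/2  -3/2     6 ]
R4 <- R4 - (-5/4)*R1:  [   0  1/4  1/4   -2 ]
R3 <- R3 - (-10/7)*R2:  [    0     0  17/7  12/7 ]
R4 <- R4 - (1/7)*R2:  [     0      0   -1/7  -11/7 ]
R4 <- R4 - (-1/17)*R3:  [      0       0       0  -25/17 ]
Multipliers (in order of application): m_{21} = -3/4, m_{31} = 1/2, m_{41} = -5/4, m_{32} = -10/7, m_{42} = 1/7, m_{43} = -1/17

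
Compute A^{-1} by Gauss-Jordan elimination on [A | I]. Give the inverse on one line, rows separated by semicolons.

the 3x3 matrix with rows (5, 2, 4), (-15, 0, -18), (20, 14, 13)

Gauss-Jordan on [A | I]:
R1 <- (1/5)*R1:  [   1  2/5  4/5  |  1/5    0    0 ]
R2 <- R2 - (-15)*R1:  [  0   6  -6  |   3   1   0 ]
R3 <- R3 - (20)*R1:  [  0   6  -3  |  -4   0   1 ]
R2 <- (1/6)*R2:  [   0    1   -1  |  1/2  1/6    0 ]
R1 <- R1 - (2/5)*R2:  [     1      0    6/5  |      0  -1/15      0 ]
R3 <- R3 - (6)*R2:  [  0   0   3  |  -7  -1   1 ]
R3 <- (1/3)*R3:  [    0     0     1  |  -7/3  -1/3   1/3 ]
R1 <- R1 - (6/5)*R3:  [    1     0     0  |  14/5   1/3  -2/5 ]
R2 <- R2 - (-1)*R3:  [     0      1      0  |  -11/6   -1/6    1/3 ]
Right block of [I | A^{-1}] is the inverse:
[  14/5   1/3  -2/5 ]
[ -11/6  -1/6   1/3 ]
[  -7/3  -1/3   1/3 ]

inverse = [14/5 1/3 -2/5; -11/6 -1/6 1/3; -7/3 -1/3 1/3]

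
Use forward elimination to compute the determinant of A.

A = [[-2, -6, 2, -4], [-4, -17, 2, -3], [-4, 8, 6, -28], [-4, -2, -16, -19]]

Forward elimination:
R2 <- R2 - (2)*R1:  [  0  -5  -2   5 ]
R3 <- R3 - (2)*R1:  [   0   20    2  -20 ]
R4 <- R4 - (2)*R1:  [   0   10  -20  -11 ]
R3 <- R3 - (-4)*R2:  [  0   0  -6   0 ]
R4 <- R4 - (-2)*R2:  [   0    0  -24   -1 ]
R4 <- R4 - (4)*R3:  [  0   0   0  -1 ]
Upper-triangular form:
[ -2  -6   2  -4 ]
[  0  -5  -2   5 ]
[  0   0  -6   0 ]
[  0   0   0  -1 ]
det(A) = (-1)^0 * (-2) * (-5) * (-6) * (-1) = 60  (0 row swaps -> sign +1)

det(A) = 60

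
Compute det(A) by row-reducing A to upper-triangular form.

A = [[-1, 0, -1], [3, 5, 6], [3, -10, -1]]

Forward elimination:
R2 <- R2 - (-3)*R1:  [ 0  5  3 ]
R3 <- R3 - (-3)*R1:  [   0  -10   -4 ]
R3 <- R3 - (-2)*R2:  [ 0  0  2 ]
Upper-triangular form:
[ -1  0  -1 ]
[  0  5   3 ]
[  0  0   2 ]
det(A) = (-1)^0 * (-1) * (5) * (2) = -10  (0 row swaps -> sign +1)

det(A) = -10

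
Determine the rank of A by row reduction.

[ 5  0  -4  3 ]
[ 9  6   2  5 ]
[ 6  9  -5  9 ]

rank(A) = 3

Row reduction:
R2 <- R2 - (9/5)*R1:  [    0     6  46/5  -2/5 ]
R3 <- R3 - (6/5)*R1:  [    0     9  -1/5  27/5 ]
R3 <- R3 - (3/2)*R2:  [   0    0  -14    6 ]
Row echelon form:
[ 5  0    -4     3 ]
[ 0  6  46/5  -2/5 ]
[ 0  0   -14     6 ]
Nonzero rows / pivot columns: 3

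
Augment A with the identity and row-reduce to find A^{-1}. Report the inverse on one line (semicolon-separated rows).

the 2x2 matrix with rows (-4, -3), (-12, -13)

inverse = [-13/16 3/16; 3/4 -1/4]

Gauss-Jordan on [A | I]:
R1 <- (1/-4)*R1:  [    1   3/4  |  -1/4     0 ]
R2 <- R2 - (-12)*R1:  [  0  -4  |  -3   1 ]
R2 <- (1/-4)*R2:  [    0     1  |   3/4  -1/4 ]
R1 <- R1 - (3/4)*R2:  [      1       0  |  -13/16    3/16 ]
Right block of [I | A^{-1}] is the inverse:
[ -13/16  3/16 ]
[    3/4  -1/4 ]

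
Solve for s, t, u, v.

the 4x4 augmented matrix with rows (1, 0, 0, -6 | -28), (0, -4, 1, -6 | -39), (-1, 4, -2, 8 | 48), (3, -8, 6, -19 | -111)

(2, 2, -1, 5)

Forward elimination on [A|b]:
R3 <- R3 - (-1)*R1:  [  0   4  -2   2  20 ]
R4 <- R4 - (3)*R1:  [   0   -8    6   -1  -27 ]
R3 <- R3 - (-1)*R2:  [   0    0   -1   -4  -19 ]
R4 <- R4 - (2)*R2:  [  0   0   4  11  51 ]
R4 <- R4 - (-4)*R3:  [   0    0    0   -5  -25 ]
Row echelon form:
[ 1   0   0  -6  |  -28 ]
[ 0  -4   1  -6  |  -39 ]
[ 0   0  -1  -4  |  -19 ]
[ 0   0   0  -5  |  -25 ]
Back-substitution:
v = (-25) / -5 = 5
u = (-19 - (-4)*(5)) / -1 = -1
t = (-39 - (1)*(-1) - (-6)*(5)) / -4 = 2
s = (-28 - (-6)*(5)) / 1 = 2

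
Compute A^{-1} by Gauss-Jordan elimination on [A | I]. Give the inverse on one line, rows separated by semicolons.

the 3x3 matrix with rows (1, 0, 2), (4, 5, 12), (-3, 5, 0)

inverse = [-6 1 -1; -18/5 3/5 -2/5; 7/2 -1/2 1/2]

Gauss-Jordan on [A | I]:
R2 <- R2 - (4)*R1:  [  0   5   4  |  -4   1   0 ]
R3 <- R3 - (-3)*R1:  [ 0  5  6  |  3  0  1 ]
R2 <- (1/5)*R2:  [    0     1   4/5  |  -4/5   1/5     0 ]
R3 <- R3 - (5)*R2:  [  0   0   2  |   7  -1   1 ]
R3 <- (1/2)*R3:  [    0     0     1  |   7/2  -1/2   1/2 ]
R1 <- R1 - (2)*R3:  [  1   0   0  |  -6   1  -1 ]
R2 <- R2 - (4/5)*R3:  [     0      1      0  |  -18/5    3/5   -2/5 ]
Right block of [I | A^{-1}] is the inverse:
[    -6     1    -1 ]
[ -18/5   3/5  -2/5 ]
[   7/2  -1/2   1/2 ]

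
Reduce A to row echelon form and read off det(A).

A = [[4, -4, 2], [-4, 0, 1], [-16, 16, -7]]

det(A) = -16

Forward elimination:
R2 <- R2 - (-1)*R1:  [  0  -4   3 ]
R3 <- R3 - (-4)*R1:  [ 0  0  1 ]
Upper-triangular form:
[ 4  -4  2 ]
[ 0  -4  3 ]
[ 0   0  1 ]
det(A) = (-1)^0 * (4) * (-4) * (1) = -16  (0 row swaps -> sign +1)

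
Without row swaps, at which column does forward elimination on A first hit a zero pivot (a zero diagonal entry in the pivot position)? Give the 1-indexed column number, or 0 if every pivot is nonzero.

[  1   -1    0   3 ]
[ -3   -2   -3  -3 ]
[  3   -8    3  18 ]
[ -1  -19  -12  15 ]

first zero-pivot column = 0

Naive forward elimination:
R2 <- R2 - (-3)*R1:  [  0  -5  -3   6 ]
R3 <- R3 - (3)*R1:  [  0  -5   3   9 ]
R4 <- R4 - (-1)*R1:  [   0  -20  -12   18 ]
R3 <- R3 - (1)*R2:  [ 0  0  6  3 ]
R4 <- R4 - (4)*R2:  [  0   0   0  -6 ]
All pivots nonzero; naive elimination completes without hitting a zero pivot.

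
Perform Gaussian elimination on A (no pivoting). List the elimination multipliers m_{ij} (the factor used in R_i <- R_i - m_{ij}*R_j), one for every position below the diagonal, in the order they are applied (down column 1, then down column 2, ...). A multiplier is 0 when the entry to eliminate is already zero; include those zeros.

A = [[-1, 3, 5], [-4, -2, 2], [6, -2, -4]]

Forward elimination:
R2 <- R2 - (4)*R1:  [   0  -14  -18 ]
R3 <- R3 - (-6)*R1:  [  0  16  26 ]
R3 <- R3 - (-8/7)*R2:  [    0     0  38/7 ]
Multipliers (in order of application): m_{21} = 4, m_{31} = -6, m_{32} = -8/7

multipliers: 4, -6, -8/7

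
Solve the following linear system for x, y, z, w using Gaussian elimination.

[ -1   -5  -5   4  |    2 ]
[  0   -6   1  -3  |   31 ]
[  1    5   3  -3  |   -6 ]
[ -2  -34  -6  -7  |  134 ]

(5, -4, 1, -2)

Forward elimination on [A|b]:
R3 <- R3 - (-1)*R1:  [  0   0  -2   1  -4 ]
R4 <- R4 - (2)*R1:  [   0  -24    4  -15  130 ]
R4 <- R4 - (4)*R2:  [  0   0   0  -3   6 ]
Row echelon form:
[ -1  -5  -5   4  |   2 ]
[  0  -6   1  -3  |  31 ]
[  0   0  -2   1  |  -4 ]
[  0   0   0  -3  |   6 ]
Back-substitution:
w = (6) / -3 = -2
z = (-4 - (1)*(-2)) / -2 = 1
y = (31 - (1)*(1) - (-3)*(-2)) / -6 = -4
x = (2 - (-5)*(-4) - (-5)*(1) - (4)*(-2)) / -1 = 5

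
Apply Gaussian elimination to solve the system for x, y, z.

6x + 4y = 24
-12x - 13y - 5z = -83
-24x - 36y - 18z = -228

Forward elimination on [A|b]:
R2 <- R2 - (-2)*R1:  [   0   -5   -5  -35 ]
R3 <- R3 - (-4)*R1:  [    0   -20   -18  -132 ]
R3 <- R3 - (4)*R2:  [ 0  0  2  8 ]
Row echelon form:
[ 6   4   0  |   24 ]
[ 0  -5  -5  |  -35 ]
[ 0   0   2  |    8 ]
Back-substitution:
z = (8) / 2 = 4
y = (-35 - (-5)*(4)) / -5 = 3
x = (24 - (4)*(3)) / 6 = 2

(2, 3, 4)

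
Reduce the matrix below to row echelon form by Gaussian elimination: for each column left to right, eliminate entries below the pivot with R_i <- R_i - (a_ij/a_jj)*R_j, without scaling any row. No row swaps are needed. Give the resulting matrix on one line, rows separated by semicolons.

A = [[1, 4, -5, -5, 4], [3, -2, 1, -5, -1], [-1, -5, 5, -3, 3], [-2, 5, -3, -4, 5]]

Forward elimination:
R2 <- R2 - (3)*R1:  [   0  -14   16   10  -13 ]
R3 <- R3 - (-1)*R1:  [  0  -1   0  -8   7 ]
R4 <- R4 - (-2)*R1:  [   0   13  -13  -14   13 ]
R3 <- R3 - (1/14)*R2:  [      0       0    -8/7   -61/7  111/14 ]
R4 <- R4 - (-13/14)*R2:  [     0      0   13/7  -33/7  13/14 ]
R4 <- R4 - (-13/8)*R3:  [      0       0       0  -151/8  221/16 ]
Row echelon form:
[ 1    4    -5      -5       4 ]
[ 0  -14    16      10     -13 ]
[ 0    0  -8/7   -61/7  111/14 ]
[ 0    0     0  -151/8  221/16 ]

REF = [1 4 -5 -5 4; 0 -14 16 10 -13; 0 0 -8/7 -61/7 111/14; 0 0 0 -151/8 221/16]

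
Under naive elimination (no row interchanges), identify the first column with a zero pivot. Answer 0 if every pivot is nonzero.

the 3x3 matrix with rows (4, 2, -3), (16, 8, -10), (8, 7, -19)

Naive forward elimination:
R2 <- R2 - (4)*R1:  [ 0  0  2 ]
R3 <- R3 - (2)*R1:  [   0    3  -13 ]
Matrix at this point:
[ 4  2   -3 ]
[ 0  0    2 ]
[ 0  3  -13 ]
Pivot entry (2,2) is zero but row 3 has 3 in column 2 -> naive elimination stops; a row interchange (e.g. R2 <-> R3) would be required here.

first zero-pivot column = 2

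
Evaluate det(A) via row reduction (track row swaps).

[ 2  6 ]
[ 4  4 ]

det(A) = -16

Forward elimination:
R2 <- R2 - (2)*R1:  [  0  -8 ]
Upper-triangular form:
[ 2   6 ]
[ 0  -8 ]
det(A) = (-1)^0 * (2) * (-8) = -16  (0 row swaps -> sign +1)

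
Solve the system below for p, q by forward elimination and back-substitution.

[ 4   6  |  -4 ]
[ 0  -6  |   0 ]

Forward elimination on [A|b]:
Row echelon form:
[ 4   6  |  -4 ]
[ 0  -6  |   0 ]
Back-substitution:
q = (0) / -6 = 0
p = (-4 - (6)*(0)) / 4 = -1

(-1, 0)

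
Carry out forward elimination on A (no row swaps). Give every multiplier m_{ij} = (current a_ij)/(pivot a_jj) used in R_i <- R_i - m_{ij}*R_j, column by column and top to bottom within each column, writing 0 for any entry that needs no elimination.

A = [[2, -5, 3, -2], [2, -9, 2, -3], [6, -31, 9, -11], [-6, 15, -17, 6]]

Forward elimination:
R2 <- R2 - (1)*R1:  [  0  -4  -1  -1 ]
R3 <- R3 - (3)*R1:  [   0  -16    0   -5 ]
R4 <- R4 - (-3)*R1:  [  0   0  -8   0 ]
R3 <- R3 - (4)*R2:  [  0   0   4  -1 ]
R4: entry in column 2 is already 0 -> m_{42} = 0 (no row operation needed)
R4 <- R4 - (-2)*R3:  [  0   0   0  -2 ]
Multipliers (in order of application): m_{21} = 1, m_{31} = 3, m_{41} = -3, m_{32} = 4, m_{42} = 0, m_{43} = -2

multipliers: 1, 3, -3, 4, 0, -2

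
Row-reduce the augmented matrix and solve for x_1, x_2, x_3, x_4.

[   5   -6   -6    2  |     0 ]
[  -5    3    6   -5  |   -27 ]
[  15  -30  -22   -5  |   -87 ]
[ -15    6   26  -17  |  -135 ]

Forward elimination on [A|b]:
R2 <- R2 - (-1)*R1:  [   0   -3    0   -3  -27 ]
R3 <- R3 - (3)*R1:  [   0  -12   -4  -11  -87 ]
R4 <- R4 - (-3)*R1:  [    0   -12     8   -11  -135 ]
R3 <- R3 - (4)*R2:  [  0   0  -4   1  21 ]
R4 <- R4 - (4)*R2:  [   0    0    8    1  -27 ]
R4 <- R4 - (-2)*R3:  [  0   0   0   3  15 ]
Row echelon form:
[ 5  -6  -6   2  |    0 ]
[ 0  -3   0  -3  |  -27 ]
[ 0   0  -4   1  |   21 ]
[ 0   0   0   3  |   15 ]
Back-substitution:
x_4 = (15) / 3 = 5
x_3 = (21 - (1)*(5)) / -4 = -4
x_2 = (-27 - (-3)*(5)) / -3 = 4
x_1 = (0 - (-6)*(4) - (-6)*(-4) - (2)*(5)) / 5 = -2

(-2, 4, -4, 5)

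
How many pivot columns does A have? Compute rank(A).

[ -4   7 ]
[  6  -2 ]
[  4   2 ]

rank(A) = 2

Row reduction:
R2 <- R2 - (-3/2)*R1:  [    0  17/2 ]
R3 <- R3 - (-1)*R1:  [ 0  9 ]
R3 <- R3 - (18/17)*R2:  [ 0  0 ]
Row echelon form:
[ -4     7 ]
[  0  17/2 ]
[  0     0 ]
Nonzero rows / pivot columns: 2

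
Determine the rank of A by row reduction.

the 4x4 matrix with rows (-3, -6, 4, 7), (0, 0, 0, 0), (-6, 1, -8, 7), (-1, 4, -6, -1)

Row reduction:
R3 <- R3 - (2)*R1:  [   0   13  -16   -7 ]
R4 <- R4 - (1/3)*R1:  [     0      6  -22/3  -10/3 ]
R2 <-> R3   (pivot in column 2 was zero)
[ -3  -6      4      7 ]
[  0  13    -16     -7 ]
[  0   0      0      0 ]
[  0   6  -22/3  -10/3 ]
R4 <- R4 - (6/13)*R2:  [     0      0   2/39  -4/39 ]
R3 <-> R4   (pivot in column 3 was zero)
[ -3  -6     4      7 ]
[  0  13   -16     -7 ]
[  0   0  2/39  -4/39 ]
[  0   0     0      0 ]
Row echelon form:
[ -3  -6     4      7 ]
[  0  13   -16     -7 ]
[  0   0  2/39  -4/39 ]
[  0   0     0      0 ]
Nonzero rows / pivot columns: 3

rank(A) = 3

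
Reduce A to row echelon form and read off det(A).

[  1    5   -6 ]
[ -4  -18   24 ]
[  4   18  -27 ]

Forward elimination:
R2 <- R2 - (-4)*R1:  [ 0  2  0 ]
R3 <- R3 - (4)*R1:  [  0  -2  -3 ]
R3 <- R3 - (-1)*R2:  [  0   0  -3 ]
Upper-triangular form:
[ 1  5  -6 ]
[ 0  2   0 ]
[ 0  0  -3 ]
det(A) = (-1)^0 * (1) * (2) * (-3) = -6  (0 row swaps -> sign +1)

det(A) = -6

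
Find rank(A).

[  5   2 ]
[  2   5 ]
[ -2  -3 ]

Row reduction:
R2 <- R2 - (2/5)*R1:  [    0  21/5 ]
R3 <- R3 - (-2/5)*R1:  [     0  -11/5 ]
R3 <- R3 - (-11/21)*R2:  [ 0  0 ]
Row echelon form:
[ 5     2 ]
[ 0  21/5 ]
[ 0     0 ]
Nonzero rows / pivot columns: 2

rank(A) = 2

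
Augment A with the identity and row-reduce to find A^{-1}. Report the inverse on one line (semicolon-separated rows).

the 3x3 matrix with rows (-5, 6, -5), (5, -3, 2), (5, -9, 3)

Gauss-Jordan on [A | I]:
R1 <- (1/-5)*R1:  [    1  -6/5     1  |  -1/5     0     0 ]
R2 <- R2 - (5)*R1:  [  0   3  -3  |   1   1   0 ]
R3 <- R3 - (5)*R1:  [  0  -3  -2  |   1   0   1 ]
R2 <- (1/3)*R2:  [   0    1   -1  |  1/3  1/3    0 ]
R1 <- R1 - (-6/5)*R2:  [    1     0  -1/5  |   1/5   2/5     0 ]
R3 <- R3 - (-3)*R2:  [  0   0  -5  |   2   1   1 ]
R3 <- (1/-5)*R3:  [    0     0     1  |  -2/5  -1/5  -1/5 ]
R1 <- R1 - (-1/5)*R3:  [     1      0      0  |   3/25   9/25  -1/25 ]
R2 <- R2 - (-1)*R3:  [     0      1      0  |  -1/15   2/15   -1/5 ]
Right block of [I | A^{-1}] is the inverse:
[  3/25  9/25  -1/25 ]
[ -1/15  2/15   -1/5 ]
[  -2/5  -1/5   -1/5 ]

inverse = [3/25 9/25 -1/25; -1/15 2/15 -1/5; -2/5 -1/5 -1/5]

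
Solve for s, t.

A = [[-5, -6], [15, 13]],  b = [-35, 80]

Forward elimination on [A|b]:
R2 <- R2 - (-3)*R1:  [   0   -5  -25 ]
Row echelon form:
[ -5  -6  |  -35 ]
[  0  -5  |  -25 ]
Back-substitution:
t = (-25) / -5 = 5
s = (-35 - (-6)*(5)) / -5 = 1

(1, 5)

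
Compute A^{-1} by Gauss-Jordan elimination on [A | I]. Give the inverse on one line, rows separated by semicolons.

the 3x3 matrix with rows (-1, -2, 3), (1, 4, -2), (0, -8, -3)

inverse = [14 15 4; -3/2 -3/2 -1/2; 4 4 1]

Gauss-Jordan on [A | I]:
R1 <- (1/-1)*R1:  [  1   2  -3  |  -1   0   0 ]
R2 <- R2 - (1)*R1:  [ 0  2  1  |  1  1  0 ]
R2 <- (1/2)*R2:  [   0    1  1/2  |  1/2  1/2    0 ]
R1 <- R1 - (2)*R2:  [  1   0  -4  |  -2  -1   0 ]
R3 <- R3 - (-8)*R2:  [ 0  0  1  |  4  4  1 ]
R1 <- R1 - (-4)*R3:  [  1   0   0  |  14  15   4 ]
R2 <- R2 - (1/2)*R3:  [    0     1     0  |  -3/2  -3/2  -1/2 ]
Right block of [I | A^{-1}] is the inverse:
[   14    15     4 ]
[ -3/2  -3/2  -1/2 ]
[    4     4     1 ]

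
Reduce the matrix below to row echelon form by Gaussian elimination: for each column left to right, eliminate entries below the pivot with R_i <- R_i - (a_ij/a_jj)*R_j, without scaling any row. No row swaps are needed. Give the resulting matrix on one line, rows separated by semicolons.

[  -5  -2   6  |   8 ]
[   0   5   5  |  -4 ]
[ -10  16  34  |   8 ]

REF = [-5 -2 6 8; 0 5 5 -4; 0 0 2 8]

Forward elimination:
R3 <- R3 - (2)*R1:  [  0  20  22  -8 ]
R3 <- R3 - (4)*R2:  [ 0  0  2  8 ]
Row echelon form:
[ -5  -2  6  |   8 ]
[  0   5  5  |  -4 ]
[  0   0  2  |   8 ]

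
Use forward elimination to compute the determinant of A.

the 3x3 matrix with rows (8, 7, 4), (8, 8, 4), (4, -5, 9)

Forward elimination:
R2 <- R2 - (1)*R1:  [ 0  1  0 ]
R3 <- R3 - (1/2)*R1:  [     0  -17/2      7 ]
R3 <- R3 - (-17/2)*R2:  [ 0  0  7 ]
Upper-triangular form:
[ 8  7  4 ]
[ 0  1  0 ]
[ 0  0  7 ]
det(A) = (-1)^0 * (8) * (1) * (7) = 56  (0 row swaps -> sign +1)

det(A) = 56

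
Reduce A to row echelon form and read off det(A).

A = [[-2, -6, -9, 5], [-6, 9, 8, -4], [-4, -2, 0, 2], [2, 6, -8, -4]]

det(A) = 612

Forward elimination:
R2 <- R2 - (3)*R1:  [   0   27   35  -19 ]
R3 <- R3 - (2)*R1:  [  0  10  18  -8 ]
R4 <- R4 - (-1)*R1:  [   0    0  -17    1 ]
R3 <- R3 - (10/27)*R2:  [      0       0  136/27  -26/27 ]
R4 <- R4 - (-27/8)*R3:  [    0     0     0  -9/4 ]
Upper-triangular form:
[ -2  -6      -9       5 ]
[  0  27      35     -19 ]
[  0   0  136/27  -26/27 ]
[  0   0       0    -9/4 ]
det(A) = (-1)^0 * (-2) * (27) * (136/27) * (-9/4) = 612  (0 row swaps -> sign +1)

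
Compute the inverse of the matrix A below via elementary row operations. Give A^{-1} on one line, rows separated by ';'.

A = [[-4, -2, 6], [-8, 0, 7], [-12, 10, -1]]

Gauss-Jordan on [A | I]:
R1 <- (1/-4)*R1:  [    1   1/2  -3/2  |  -1/4     0     0 ]
R2 <- R2 - (-8)*R1:  [  0   4  -5  |  -2   1   0 ]
R3 <- R3 - (-12)*R1:  [   0   16  -19  |   -3    0    1 ]
R2 <- (1/4)*R2:  [    0     1  -5/4  |  -1/2   1/4     0 ]
R1 <- R1 - (1/2)*R2:  [    1     0  -7/8  |     0  -1/8     0 ]
R3 <- R3 - (16)*R2:  [  0   0   1  |   5  -4   1 ]
R1 <- R1 - (-7/8)*R3:  [     1      0      0  |   35/8  -29/8    7/8 ]
R2 <- R2 - (-5/4)*R3:  [     0      1      0  |   23/4  -19/4    5/4 ]
Right block of [I | A^{-1}] is the inverse:
[ 35/8  -29/8  7/8 ]
[ 23/4  -19/4  5/4 ]
[    5     -4    1 ]

inverse = [35/8 -29/8 7/8; 23/4 -19/4 5/4; 5 -4 1]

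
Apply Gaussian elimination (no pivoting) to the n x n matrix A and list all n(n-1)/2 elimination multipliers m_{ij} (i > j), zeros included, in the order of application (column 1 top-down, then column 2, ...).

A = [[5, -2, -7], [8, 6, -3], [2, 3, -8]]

multipliers: 8/5, 2/5, 19/46

Forward elimination:
R2 <- R2 - (8/5)*R1:  [    0  46/5  41/5 ]
R3 <- R3 - (2/5)*R1:  [     0   19/5  -26/5 ]
R3 <- R3 - (19/46)*R2:  [       0        0  -395/46 ]
Multipliers (in order of application): m_{21} = 8/5, m_{31} = 2/5, m_{32} = 19/46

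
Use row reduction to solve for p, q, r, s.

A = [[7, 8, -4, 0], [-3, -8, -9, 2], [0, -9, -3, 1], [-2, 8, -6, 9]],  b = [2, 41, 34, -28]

Forward elimination on [A|b]:
R2 <- R2 - (-3/7)*R1:  [     0  -32/7  -75/7      2  293/7 ]
R4 <- R4 - (-2/7)*R1:  [      0    72/7   -50/7       9  -192/7 ]
R3 <- R3 - (63/32)*R2:  [        0         0    579/32    -47/16  -1549/32 ]
R4 <- R4 - (-9/4)*R2:  [      0       0  -125/4    27/2   267/4 ]
R4 <- R4 - (-1000/579)*R3:  [         0          0          0   4879/579  -9758/579 ]
Row echelon form:
[ 7      8      -4         0  |          2 ]
[ 0  -32/7   -75/7         2  |      293/7 ]
[ 0      0  579/32    -47/16  |   -1549/32 ]
[ 0      0       0  4879/579  |  -9758/579 ]
Back-substitution:
s = (-9758/579) / (4879/579) = -2
r = (-1549/32 - (-47/16)*(-2)) / (579/32) = -3
q = (293/7 - (-75/7)*(-3) - (2)*(-2)) / (-32/7) = -3
p = (2 - (8)*(-3) - (-4)*(-3)) / 7 = 2

(2, -3, -3, -2)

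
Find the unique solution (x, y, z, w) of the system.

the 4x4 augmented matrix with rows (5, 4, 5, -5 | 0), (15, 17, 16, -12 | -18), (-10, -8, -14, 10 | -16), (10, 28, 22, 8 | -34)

(1, -5, 4, 1)

Forward elimination on [A|b]:
R2 <- R2 - (3)*R1:  [   0    5    1    3  -18 ]
R3 <- R3 - (-2)*R1:  [   0    0   -4    0  -16 ]
R4 <- R4 - (2)*R1:  [   0   20   12   18  -34 ]
R4 <- R4 - (4)*R2:  [  0   0   8   6  38 ]
R4 <- R4 - (-2)*R3:  [ 0  0  0  6  6 ]
Row echelon form:
[ 5  4   5  -5  |    0 ]
[ 0  5   1   3  |  -18 ]
[ 0  0  -4   0  |  -16 ]
[ 0  0   0   6  |    6 ]
Back-substitution:
w = (6) / 6 = 1
z = (-16) / -4 = 4
y = (-18 - (1)*(4) - (3)*(1)) / 5 = -5
x = (0 - (4)*(-5) - (5)*(4) - (-5)*(1)) / 5 = 1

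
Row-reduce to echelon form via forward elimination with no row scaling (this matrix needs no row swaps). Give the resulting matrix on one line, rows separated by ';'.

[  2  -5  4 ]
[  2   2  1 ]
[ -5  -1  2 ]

REF = [2 -5 4; 0 7 -3; 0 0 87/14]

Forward elimination:
R2 <- R2 - (1)*R1:  [  0   7  -3 ]
R3 <- R3 - (-5/2)*R1:  [     0  -27/2     12 ]
R3 <- R3 - (-27/14)*R2:  [     0      0  87/14 ]
Row echelon form:
[ 2  -5      4 ]
[ 0   7     -3 ]
[ 0   0  87/14 ]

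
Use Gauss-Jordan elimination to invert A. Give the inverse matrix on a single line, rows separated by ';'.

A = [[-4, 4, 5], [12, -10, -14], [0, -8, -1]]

inverse = [17/4 3/2 1/4; -1/2 -1/6 -1/6; 4 4/3 1/3]

Gauss-Jordan on [A | I]:
R1 <- (1/-4)*R1:  [    1    -1  -5/4  |  -1/4     0     0 ]
R2 <- R2 - (12)*R1:  [ 0  2  1  |  3  1  0 ]
R2 <- (1/2)*R2:  [   0    1  1/2  |  3/2  1/2    0 ]
R1 <- R1 - (-1)*R2:  [    1     0  -3/4  |   5/4   1/2     0 ]
R3 <- R3 - (-8)*R2:  [  0   0   3  |  12   4   1 ]
R3 <- (1/3)*R3:  [   0    0    1  |    4  4/3  1/3 ]
R1 <- R1 - (-3/4)*R3:  [    1     0     0  |  17/4   3/2   1/4 ]
R2 <- R2 - (1/2)*R3:  [    0     1     0  |  -1/2  -1/6  -1/6 ]
Right block of [I | A^{-1}] is the inverse:
[ 17/4   3/2   1/4 ]
[ -1/2  -1/6  -1/6 ]
[    4   4/3   1/3 ]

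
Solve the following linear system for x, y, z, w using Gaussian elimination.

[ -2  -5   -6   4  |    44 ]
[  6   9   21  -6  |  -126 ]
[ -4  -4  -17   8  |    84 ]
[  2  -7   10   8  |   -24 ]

(-2, -4, -4, -1)

Forward elimination on [A|b]:
R2 <- R2 - (-3)*R1:  [  0  -6   3   6   6 ]
R3 <- R3 - (2)*R1:  [  0   6  -5   0  -4 ]
R4 <- R4 - (-1)*R1:  [   0  -12    4   12   20 ]
R3 <- R3 - (-1)*R2:  [  0   0  -2   6   2 ]
R4 <- R4 - (2)*R2:  [  0   0  -2   0   8 ]
R4 <- R4 - (1)*R3:  [  0   0   0  -6   6 ]
Row echelon form:
[ -2  -5  -6   4  |  44 ]
[  0  -6   3   6  |   6 ]
[  0   0  -2   6  |   2 ]
[  0   0   0  -6  |   6 ]
Back-substitution:
w = (6) / -6 = -1
z = (2 - (6)*(-1)) / -2 = -4
y = (6 - (3)*(-4) - (6)*(-1)) / -6 = -4
x = (44 - (-5)*(-4) - (-6)*(-4) - (4)*(-1)) / -2 = -2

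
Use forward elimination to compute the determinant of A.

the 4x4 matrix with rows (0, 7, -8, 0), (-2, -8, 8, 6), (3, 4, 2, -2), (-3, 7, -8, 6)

det(A) = -372

Forward elimination:
R1 <-> R2   (pivot in column 1 was zero)
[ -2  -8   8   6 ]
[  0   7  -8   0 ]
[  3   4   2  -2 ]
[ -3   7  -8   6 ]
R3 <- R3 - (-3/2)*R1:  [  0  -8  14   7 ]
R4 <- R4 - (3/2)*R1:  [   0   19  -20   -3 ]
R3 <- R3 - (-8/7)*R2:  [    0     0  34/7     7 ]
R4 <- R4 - (19/7)*R2:  [    0     0  12/7    -3 ]
R4 <- R4 - (6/17)*R3:  [      0       0       0  -93/17 ]
Upper-triangular form:
[ -2  -8     8       6 ]
[  0   7    -8       0 ]
[  0   0  34/7       7 ]
[  0   0     0  -93/17 ]
det(A) = (-1)^1 * (-2) * (7) * (34/7) * (-93/17) = -372  (1 row swap -> sign -1)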